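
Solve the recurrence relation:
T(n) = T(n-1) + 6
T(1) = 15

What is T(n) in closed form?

Unrolling: T(n) = T(1) + 6·(n-1) = 15 + 6(n-1) = 6n + 9.

Answer: T(n) = 6n + 9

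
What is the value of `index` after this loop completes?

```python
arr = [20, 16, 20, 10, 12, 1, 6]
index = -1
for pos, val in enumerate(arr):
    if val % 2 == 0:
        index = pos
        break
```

First even number index in [20, 16, 20, 10, 12, 1, 6]
`index` takes the values: -1 → 0

Answer: 0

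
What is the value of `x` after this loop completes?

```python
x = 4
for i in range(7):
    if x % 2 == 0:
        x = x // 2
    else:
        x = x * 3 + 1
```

Collatz-style transformation from 4
`x` takes the values: 4 → 2 → 1 → 4 → 2 → 1 → 4 → 2

Answer: 2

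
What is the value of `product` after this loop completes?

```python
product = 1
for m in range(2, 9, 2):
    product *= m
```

Product of even numbers 2 to 8
`product` takes the values: 1 → 2 → 8 → 48 → 384

Answer: 384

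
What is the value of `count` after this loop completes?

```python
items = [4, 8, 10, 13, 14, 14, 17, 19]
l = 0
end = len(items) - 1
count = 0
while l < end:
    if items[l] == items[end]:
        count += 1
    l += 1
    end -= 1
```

Count matching pairs from ends
`count` takes the values: 0

Answer: 0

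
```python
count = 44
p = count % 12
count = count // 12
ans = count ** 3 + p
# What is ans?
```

Trace:
`count = 44` → count = 44
`p = count % 12` → p = 8
`count = count // 12` → count = 3
`ans = count ** 3 + p` → ans = 35
So ans = 35

Answer: 35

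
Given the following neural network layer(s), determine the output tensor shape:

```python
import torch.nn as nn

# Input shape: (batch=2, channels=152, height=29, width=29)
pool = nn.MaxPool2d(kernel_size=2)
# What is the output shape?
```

Input: (2, 152, 29, 29) -> Output: (2, 152, 14, 14)

Answer: (2, 152, 14, 14)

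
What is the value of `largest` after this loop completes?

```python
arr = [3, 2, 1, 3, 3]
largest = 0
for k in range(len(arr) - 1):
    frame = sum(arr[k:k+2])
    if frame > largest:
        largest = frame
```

Max sum of 2-element window in [3, 2, 1, 3, 3]
`largest` takes the values: 0 → 5 → 6

Answer: 6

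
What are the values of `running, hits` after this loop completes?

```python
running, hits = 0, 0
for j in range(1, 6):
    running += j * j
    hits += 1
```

Sum of squares and count
`running, hits` takes the values: (0, 0) → (1, 0) → (1, 1) → (5, 1) → (5, 2) → (14, 2) → (14, 3) → (30, 3) → (30, 4) → (55, 4) → (55, 5)

Answer: 55, 5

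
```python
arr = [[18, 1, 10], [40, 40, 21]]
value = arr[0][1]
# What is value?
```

Trace:
`arr = [[18, 1, 10], [40, 40, 21]]` → arr = [[18, 1, 10], [40, 40, 21]]
`value = arr[0][1]` → value = 1
So value = 1

Answer: 1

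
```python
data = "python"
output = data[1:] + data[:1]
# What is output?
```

Trace:
`data = "python"` → data = 'python'
`output = data[1:] + data[:1]` → output = 'ythonp'
So output = 'ythonp'

Answer: 'ythonp'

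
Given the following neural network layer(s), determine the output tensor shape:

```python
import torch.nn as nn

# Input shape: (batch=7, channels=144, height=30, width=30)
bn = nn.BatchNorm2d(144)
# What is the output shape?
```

Input: (7, 144, 30, 30) -> Output: (7, 144, 30, 30)

Answer: (7, 144, 30, 30)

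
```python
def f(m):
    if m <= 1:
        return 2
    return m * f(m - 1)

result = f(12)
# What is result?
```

f(12) = 12 * 11 * 10 * 9 * 8 * 7 * 6 * 5 * 4 * 3 * 2 * 2 = 958003200

Answer: 958003200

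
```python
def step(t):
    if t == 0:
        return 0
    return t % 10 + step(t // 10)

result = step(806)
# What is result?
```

Sum of digits of 806: 6 + 0 + 8 = 14

Answer: 14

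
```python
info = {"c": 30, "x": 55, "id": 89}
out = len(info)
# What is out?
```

Trace:
`info = {"c": 30, "x": 55, "id": 89}` → info = {'c': 30, 'x': 55, 'id': 89}
`out = len(info)` → out = 3
So out = 3

Answer: 3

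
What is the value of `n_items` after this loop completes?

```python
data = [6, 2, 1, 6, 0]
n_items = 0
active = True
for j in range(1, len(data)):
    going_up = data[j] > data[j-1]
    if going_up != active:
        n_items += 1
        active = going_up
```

Count direction changes in [6, 2, 1, 6, 0]
`n_items` takes the values: 0 → 1 → 2 → 3

Answer: 3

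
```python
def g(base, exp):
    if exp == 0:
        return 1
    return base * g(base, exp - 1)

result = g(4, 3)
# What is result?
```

g(4, 3) = 4 * 4 * 4 = 64

Answer: 64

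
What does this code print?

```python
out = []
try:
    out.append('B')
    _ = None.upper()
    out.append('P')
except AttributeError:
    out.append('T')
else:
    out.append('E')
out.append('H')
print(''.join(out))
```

Execution trace: 'B' (try body) → 'T' (except AttributeError) → 'H' (after the try/except). Output: BTH

Answer: BTH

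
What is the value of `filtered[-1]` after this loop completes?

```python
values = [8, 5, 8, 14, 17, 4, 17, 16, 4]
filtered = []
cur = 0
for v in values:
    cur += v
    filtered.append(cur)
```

Cumulative sum ends at 93
`filtered` takes the values: [] → [8] → [8, 13] → [8, 13, 21] → [8, 13, 21, 35] → [8, 13, 21, 35, 52] → [8, 13, 21, 35, 52, 56] → [8, 13, 21, 35, 52, 56, 73] → [8, 13, 21, 35, 52, 56, 73, 89] → [8, 13, 21, 35, 52, 56, 73, 89, 93]
So `filtered[-1]` = 93

Answer: 93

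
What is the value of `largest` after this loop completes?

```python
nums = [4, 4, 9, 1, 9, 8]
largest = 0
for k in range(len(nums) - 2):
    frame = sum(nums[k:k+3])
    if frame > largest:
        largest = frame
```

Max sum of 3-element window in [4, 4, 9, 1, 9, 8]
`largest` takes the values: 0 → 17 → 19

Answer: 19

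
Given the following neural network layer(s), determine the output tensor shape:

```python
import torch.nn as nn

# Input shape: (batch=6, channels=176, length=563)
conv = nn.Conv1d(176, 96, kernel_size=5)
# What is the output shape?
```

Input: (6, 176, 563) -> Output: (6, 96, 559)

Answer: (6, 96, 559)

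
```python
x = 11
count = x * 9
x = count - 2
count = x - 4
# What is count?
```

Trace:
`x = 11` → x = 11
`count = x * 9` → count = 99
`x = count - 2` → x = 97
`count = x - 4` → count = 93
So count = 93

Answer: 93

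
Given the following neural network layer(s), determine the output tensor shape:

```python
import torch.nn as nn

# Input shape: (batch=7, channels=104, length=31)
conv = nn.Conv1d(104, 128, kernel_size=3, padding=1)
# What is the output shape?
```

Input: (7, 104, 31) -> Output: (7, 128, 31)

Answer: (7, 128, 31)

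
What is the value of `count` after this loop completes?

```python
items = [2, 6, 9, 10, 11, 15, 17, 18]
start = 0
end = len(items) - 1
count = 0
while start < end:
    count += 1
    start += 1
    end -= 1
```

Iterations until pointers meet (list length 8)
`count` takes the values: 0 → 1 → 2 → 3 → 4

Answer: 4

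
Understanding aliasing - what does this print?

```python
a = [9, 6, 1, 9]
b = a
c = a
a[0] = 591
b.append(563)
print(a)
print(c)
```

Key concept: multiple aliases.
Step by step:
`a = [9, 6, 1, 9]` → a = [9, 6, 1, 9]
`b = a` → b = [9, 6, 1, 9] (same object as a)
`c = a` → c = [9, 6, 1, 9] (same object as a, b)
`a[0] = 591` → a = [591, 6, 1, 9] (same object as b, c); b = [591, 6, 1, 9] (same object as a, c); c = [591, 6, 1, 9] (same object as a, b)
`b.append(563)` → a = [591, 6, 1, 9, 563] (same object as b, c); b = [591, 6, 1, 9, 563] (same object as a, c); c = [591, 6, 1, 9, 563] (same object as a, b)
`print(a)` → prints [591, 6, 1, 9, 563]
`print(c)` → prints [591, 6, 1, 9, 563]

Answer:
[591, 6, 1, 9, 563]
[591, 6, 1, 9, 563]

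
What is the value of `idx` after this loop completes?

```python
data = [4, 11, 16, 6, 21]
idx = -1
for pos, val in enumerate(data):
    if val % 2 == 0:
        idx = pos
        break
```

First even number index in [4, 11, 16, 6, 21]
`idx` takes the values: -1 → 0

Answer: 0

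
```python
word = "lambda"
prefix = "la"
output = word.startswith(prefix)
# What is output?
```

Trace:
`word = "lambda"` → word = 'lambda'
`prefix = "la"` → prefix = 'la'
`output = word.startswith(prefix)` → output = True
So output = True

Answer: True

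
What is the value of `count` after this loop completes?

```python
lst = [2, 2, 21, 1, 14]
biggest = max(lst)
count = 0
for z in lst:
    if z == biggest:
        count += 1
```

Count of max value 21 in [2, 2, 21, 1, 14]
`count` takes the values: 0 → 1

Answer: 1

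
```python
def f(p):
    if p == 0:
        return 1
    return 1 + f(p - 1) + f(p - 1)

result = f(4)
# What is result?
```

f(p) = 1 + 2·f(p-1), f(0)=1. Closed form: (1+1)·2^4 - 1 = 31.

Answer: 31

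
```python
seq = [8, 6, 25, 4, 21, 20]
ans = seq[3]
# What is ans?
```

Trace:
`seq = [8, 6, 25, 4, 21, 20]` → seq = [8, 6, 25, 4, 21, 20]
`ans = seq[3]` → ans = 4
So ans = 4

Answer: 4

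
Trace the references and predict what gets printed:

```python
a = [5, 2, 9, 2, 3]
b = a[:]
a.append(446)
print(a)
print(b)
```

Key concept: slice [:] creates copy.
Step by step:
`a = [5, 2, 9, 2, 3]` → a = [5, 2, 9, 2, 3]
`b = a[:]` → b = [5, 2, 9, 2, 3]
`a.append(446)` → a = [5, 2, 9, 2, 3, 446]
`print(a)` → prints [5, 2, 9, 2, 3, 446]
`print(b)` → prints [5, 2, 9, 2, 3]

Answer:
[5, 2, 9, 2, 3, 446]
[5, 2, 9, 2, 3]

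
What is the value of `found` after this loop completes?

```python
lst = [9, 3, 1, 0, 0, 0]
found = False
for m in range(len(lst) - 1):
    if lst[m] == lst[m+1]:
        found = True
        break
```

Check consecutive duplicates in [9, 3, 1, 0, 0, 0]
`found` takes the values: False → True

Answer: True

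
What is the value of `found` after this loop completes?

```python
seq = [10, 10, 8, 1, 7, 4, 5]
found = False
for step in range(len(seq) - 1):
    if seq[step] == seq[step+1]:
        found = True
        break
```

Check consecutive duplicates in [10, 10, 8, 1, 7, 4, 5]
`found` takes the values: False → True

Answer: True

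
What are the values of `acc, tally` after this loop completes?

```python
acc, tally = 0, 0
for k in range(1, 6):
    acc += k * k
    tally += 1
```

Sum of squares and count
`acc, tally` takes the values: (0, 0) → (1, 0) → (1, 1) → (5, 1) → (5, 2) → (14, 2) → (14, 3) → (30, 3) → (30, 4) → (55, 4) → (55, 5)

Answer: 55, 5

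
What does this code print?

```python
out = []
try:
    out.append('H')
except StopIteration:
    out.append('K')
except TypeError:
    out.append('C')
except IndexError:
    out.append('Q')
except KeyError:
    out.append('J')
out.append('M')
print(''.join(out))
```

Execution trace: 'H' (try body, no exception) → 'M' (after the try/except). Output: HM

Answer: HM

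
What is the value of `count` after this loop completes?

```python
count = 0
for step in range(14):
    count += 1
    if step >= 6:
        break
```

Loop breaks when step reaches 6, count is 7
`count` takes the values: 0 → 1 → 2 → 3 → 4 → 5 → 6 → 7

Answer: 7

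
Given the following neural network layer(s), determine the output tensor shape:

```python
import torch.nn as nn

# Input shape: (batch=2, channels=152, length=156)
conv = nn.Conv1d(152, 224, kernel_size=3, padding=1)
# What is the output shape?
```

Input: (2, 152, 156) -> Output: (2, 224, 156)

Answer: (2, 224, 156)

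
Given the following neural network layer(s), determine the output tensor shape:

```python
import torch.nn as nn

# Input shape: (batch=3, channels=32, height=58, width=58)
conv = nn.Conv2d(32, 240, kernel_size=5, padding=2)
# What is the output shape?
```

Input: (3, 32, 58, 58) -> Output: (3, 240, 58, 58)

Answer: (3, 240, 58, 58)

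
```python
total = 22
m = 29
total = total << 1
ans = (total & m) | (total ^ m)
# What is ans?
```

Trace:
`total = 22` → total = 22
`m = 29` → m = 29
`total = total << 1` → total = 44
`ans = (total & m) | (total ^ m)` → ans = 61
So ans = 61

Answer: 61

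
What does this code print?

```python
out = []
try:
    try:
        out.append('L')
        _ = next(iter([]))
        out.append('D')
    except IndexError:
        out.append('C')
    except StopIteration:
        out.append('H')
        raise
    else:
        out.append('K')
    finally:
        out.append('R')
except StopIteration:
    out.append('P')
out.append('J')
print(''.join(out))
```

Execution trace: 'L' (try body) → 'H' (except StopIteration) → 'R' (finally) → 'P' (outer except StopIteration) → 'J' (after the try/except). Output: LHRPJ

Answer: LHRPJ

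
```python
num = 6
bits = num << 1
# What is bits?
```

Trace:
`num = 6` → num = 6
`bits = num << 1` → bits = 12
So bits = 12

Answer: 12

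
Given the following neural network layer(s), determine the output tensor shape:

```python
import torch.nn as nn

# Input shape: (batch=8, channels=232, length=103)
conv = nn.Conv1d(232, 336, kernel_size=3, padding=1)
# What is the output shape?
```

Input: (8, 232, 103) -> Output: (8, 336, 103)

Answer: (8, 336, 103)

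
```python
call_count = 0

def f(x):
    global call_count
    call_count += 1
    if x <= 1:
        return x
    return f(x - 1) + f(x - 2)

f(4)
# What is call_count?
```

Calls(x) = 1 + Calls(x-1) + Calls(x-2); Calls(0)=Calls(1)=1. For x=4 this gives 9.

Answer: 9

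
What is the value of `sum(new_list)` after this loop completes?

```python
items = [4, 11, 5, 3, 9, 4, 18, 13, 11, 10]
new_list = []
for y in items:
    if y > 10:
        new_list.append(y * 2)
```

Sum of doubled values > 10
`new_list` takes the values: [] → [22] → [22, 36] → [22, 36, 26] → [22, 36, 26, 22]
So `sum(new_list)` = 106

Answer: 106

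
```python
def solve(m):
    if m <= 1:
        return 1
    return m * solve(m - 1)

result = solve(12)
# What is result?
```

solve(12) = 12 * 11 * 10 * 9 * 8 * 7 * 6 * 5 * 4 * 3 * 2 * 1 = 479001600

Answer: 479001600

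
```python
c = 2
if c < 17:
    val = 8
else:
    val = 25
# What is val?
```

Trace:
`c = 2` → c = 2
`if c < 17: ...` → c < 17 is True → val = 8
So val = 8

Answer: 8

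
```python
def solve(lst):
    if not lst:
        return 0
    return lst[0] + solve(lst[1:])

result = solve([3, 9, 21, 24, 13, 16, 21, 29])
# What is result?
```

3 + 9 + 21 + 24 + 13 + 16 + 21 + 29 + 0 = 136

Answer: 136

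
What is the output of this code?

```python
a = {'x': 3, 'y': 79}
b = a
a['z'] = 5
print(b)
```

Key concept: dict aliasing.
Step by step:
`a = {'x': 3, 'y': 79}` → a = {'x': 3, 'y': 79}
`b = a` → b = {'x': 3, 'y': 79} (same object as a)
`a['z'] = 5` → a = {'x': 3, 'y': 79, 'z': 5} (same object as b); b = {'x': 3, 'y': 79, 'z': 5} (same object as a)
`print(b)` → prints {'x': 3, 'y': 79, 'z': 5}

Answer: {'x': 3, 'y': 79, 'z': 5}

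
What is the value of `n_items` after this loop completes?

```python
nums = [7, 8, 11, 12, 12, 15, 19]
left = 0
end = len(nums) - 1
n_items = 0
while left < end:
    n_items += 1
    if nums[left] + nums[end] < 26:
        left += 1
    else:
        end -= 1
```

Steps to find pair summing to 26
`n_items` takes the values: 0 → 1 → 2 → 3 → 4 → 5 → 6

Answer: 6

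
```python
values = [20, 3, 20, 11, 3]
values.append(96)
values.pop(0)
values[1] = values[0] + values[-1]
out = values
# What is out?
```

Trace:
`values = [20, 3, 20, 11, 3]` → values = [20, 3, 20, 11, 3]
`values.append(96)` → values = [20, 3, 20, 11, 3, 96]
`values.pop(0)` → values = [3, 20, 11, 3, 96]
`values[1] = values[0] + values[-1]` → values = [3, 99, 11, 3, 96]
`out = values` → out = [3, 99, 11, 3, 96]
So out = [3, 99, 11, 3, 96]

Answer: [3, 99, 11, 3, 96]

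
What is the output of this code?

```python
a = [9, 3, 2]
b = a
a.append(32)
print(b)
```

Key concept: basic list aliasing.
Step by step:
`a = [9, 3, 2]` → a = [9, 3, 2]
`b = a` → b = [9, 3, 2] (same object as a)
`a.append(32)` → a = [9, 3, 2, 32] (same object as b); b = [9, 3, 2, 32] (same object as a)
`print(b)` → prints [9, 3, 2, 32]

Answer: [9, 3, 2, 32]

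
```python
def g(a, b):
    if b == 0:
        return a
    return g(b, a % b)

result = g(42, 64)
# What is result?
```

g(42, 64) -> g(64, 42) -> g(42, 22) -> g(22, 20) -> g(20, 2) -> g(2, 0) -> 2

Answer: 2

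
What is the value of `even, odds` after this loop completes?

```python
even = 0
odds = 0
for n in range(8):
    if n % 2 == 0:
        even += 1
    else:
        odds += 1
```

Count evens and odds in range(8)
`even, odds` takes the values: (0, 0) → (1, 0) → (1, 1) → (2, 1) → (2, 2) → (3, 2) → (3, 3) → (4, 3) → (4, 4)

Answer: 4, 4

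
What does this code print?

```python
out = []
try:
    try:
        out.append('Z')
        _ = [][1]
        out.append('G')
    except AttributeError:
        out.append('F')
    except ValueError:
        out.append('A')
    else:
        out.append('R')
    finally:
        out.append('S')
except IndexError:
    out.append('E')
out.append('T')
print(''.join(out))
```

Execution trace: 'Z' (try body) → 'S' (finally) → 'E' (outer except IndexError) → 'T' (after the try/except). Output: ZSET

Answer: ZSET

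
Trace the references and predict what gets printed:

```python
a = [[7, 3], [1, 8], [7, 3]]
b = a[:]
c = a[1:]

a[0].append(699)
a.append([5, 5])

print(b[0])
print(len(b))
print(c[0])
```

Key concept: slice with nested mutation.
Step by step:
`a = [[7, 3], [1, 8], [7, 3]]` → a = [[7, 3], [1, 8], [7, 3]]
`b = a[:]` → b = [[7, 3], [1, 8], [7, 3]]
`c = a[1:]` → c = [[1, 8], [7, 3]]
`a[0].append(699)` → a = [[7, 3, 699], [1, 8], [7, 3]]; b = [[7, 3, 699], [1, 8], [7, 3]]
`a.append([5, 5])` → a = [[7, 3, 699], [1, 8], [7, 3], [5, 5]]
`print(b[0])` → prints [7, 3, 699]
`print(len(b))` → prints 3
`print(c[0])` → prints [1, 8]

Answer:
[7, 3, 699]
3
[1, 8]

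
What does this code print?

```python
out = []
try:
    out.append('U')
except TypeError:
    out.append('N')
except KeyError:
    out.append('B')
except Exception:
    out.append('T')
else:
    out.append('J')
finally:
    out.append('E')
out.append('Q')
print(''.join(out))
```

Execution trace: 'U' (try body, no exception) → 'J' (else) → 'E' (finally) → 'Q' (after the try/except). Output: UJEQ

Answer: UJEQ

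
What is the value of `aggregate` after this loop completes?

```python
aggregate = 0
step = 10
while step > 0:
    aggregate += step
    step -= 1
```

Sum 10 down to 1
`aggregate` takes the values: 0 → 10 → 19 → 27 → 34 → 40 → 45 → 49 → 52 → 54 → 55

Answer: 55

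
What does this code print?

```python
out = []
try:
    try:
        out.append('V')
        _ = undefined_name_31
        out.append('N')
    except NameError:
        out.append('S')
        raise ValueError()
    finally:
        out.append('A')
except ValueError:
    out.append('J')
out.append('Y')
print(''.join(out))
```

Execution trace: 'V' (inner try body) → 'S' (inner except NameError) → 'A' (inner finally) → 'J' (outer except ValueError) → 'Y' (after the try/except). Output: VSAJY

Answer: VSAJY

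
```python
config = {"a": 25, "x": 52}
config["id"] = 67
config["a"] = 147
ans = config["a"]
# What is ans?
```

Trace:
`config = {"a": 25, "x": 52}` → config = {'a': 25, 'x': 52}
`config["id"] = 67` → config = {'a': 25, 'x': 52, 'id': 67}
`config["a"] = 147` → config = {'a': 147, 'x': 52, 'id': 67}
`ans = config["a"]` → ans = 147
So ans = 147

Answer: 147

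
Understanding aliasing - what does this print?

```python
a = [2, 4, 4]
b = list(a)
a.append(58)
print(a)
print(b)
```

Key concept: list() constructor creates copy.
Step by step:
`a = [2, 4, 4]` → a = [2, 4, 4]
`b = list(a)` → b = [2, 4, 4]
`a.append(58)` → a = [2, 4, 4, 58]
`print(a)` → prints [2, 4, 4, 58]
`print(b)` → prints [2, 4, 4]

Answer:
[2, 4, 4, 58]
[2, 4, 4]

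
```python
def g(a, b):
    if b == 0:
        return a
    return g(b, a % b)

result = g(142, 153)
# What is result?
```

g(142, 153) -> g(153, 142) -> g(142, 11) -> g(11, 10) -> g(10, 1) -> g(1, 0) -> 1

Answer: 1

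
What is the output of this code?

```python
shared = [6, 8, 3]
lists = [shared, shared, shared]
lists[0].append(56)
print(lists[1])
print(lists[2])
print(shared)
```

Key concept: list of same reference.
Step by step:
`shared = [6, 8, 3]` → shared = [6, 8, 3]
`lists = [shared, shared, shared]` → lists = [[6, 8, 3], [6, 8, 3], [6, 8, 3]]
`lists[0].append(56)` → shared = [6, 8, 3, 56]; lists = [[6, 8, 3, 56], [6, 8, 3, 56], [6, 8, 3, 56]]
`print(lists[1])` → prints [6, 8, 3, 56]
`print(lists[2])` → prints [6, 8, 3, 56]
`print(shared)` → prints [6, 8, 3, 56]

Answer:
[6, 8, 3, 56]
[6, 8, 3, 56]
[6, 8, 3, 56]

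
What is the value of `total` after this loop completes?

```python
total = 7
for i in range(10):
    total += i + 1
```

Start at 7, add 1 to 10 = 62
`total` takes the values: 7 → 8 → 10 → 13 → 17 → 22 → 28 → 35 → 43 → 52 → 62

Answer: 62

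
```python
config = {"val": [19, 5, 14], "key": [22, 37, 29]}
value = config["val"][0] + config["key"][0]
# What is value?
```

Trace:
`config = {"val": [19, 5, 14], "key": [22, 37, 29]}` → config = {'val': [19, 5, 14], 'key': [22, 37, 29]}
`value = config["val"][0] + config["key"][0]` → value = 41
So value = 41

Answer: 41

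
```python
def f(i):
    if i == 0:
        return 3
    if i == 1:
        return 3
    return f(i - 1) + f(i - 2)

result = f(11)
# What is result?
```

Build up from base cases: f(0)=3, f(1)=3, f(2)=6, f(3)=9, f(4)=15, f(5)=24, f(6)=39, ..., f(11)=432

Answer: 432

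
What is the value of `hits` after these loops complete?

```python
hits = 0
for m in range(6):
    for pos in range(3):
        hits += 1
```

6 * 3 = 18
`hits` takes the values: 0 → 1 → 2 → 3 → 4 → 5 → 6 → 7 → 8 → 9 → 10 → 11 → 12 → 13 → 14 → 15 → 16 → 17 → 18

Answer: 18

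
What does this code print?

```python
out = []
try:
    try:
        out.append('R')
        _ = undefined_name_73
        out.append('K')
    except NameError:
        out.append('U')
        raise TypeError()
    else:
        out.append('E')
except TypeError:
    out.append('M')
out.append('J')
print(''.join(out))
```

Execution trace: 'R' (inner try body) → 'U' (inner except NameError) → 'M' (outer except TypeError) → 'J' (after the try/except). Output: RUMJ

Answer: RUMJ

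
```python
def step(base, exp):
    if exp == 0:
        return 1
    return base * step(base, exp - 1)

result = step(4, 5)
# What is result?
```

step(4, 5) = 4 * 4 * 4 * 4 * 4 = 1024

Answer: 1024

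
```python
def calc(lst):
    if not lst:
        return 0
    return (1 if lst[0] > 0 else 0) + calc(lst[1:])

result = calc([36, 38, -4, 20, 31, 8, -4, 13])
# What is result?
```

Count of positive elements in [36, 38, -4, 20, 31, 8, -4, 13] = 6

Answer: 6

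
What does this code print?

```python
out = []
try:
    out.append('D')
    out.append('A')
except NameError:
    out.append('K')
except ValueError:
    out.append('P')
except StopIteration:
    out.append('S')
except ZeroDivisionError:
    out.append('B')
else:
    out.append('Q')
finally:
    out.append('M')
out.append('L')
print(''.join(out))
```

Execution trace: 'D' (try body) → 'A' (try body, no exception) → 'Q' (else) → 'M' (finally) → 'L' (after the try/except). Output: DAQML

Answer: DAQML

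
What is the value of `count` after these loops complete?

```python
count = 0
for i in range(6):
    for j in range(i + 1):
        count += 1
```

Triangle: 1 + 2 + ... + 6
`count` takes the values: 0 → 1 → 2 → 3 → 4 → 5 → 6 → 7 → 8 → 9 → 10 → 11 → 12 → 13 → 14 → 15 → 16 → 17 → 18 → 19 → 20 → 21

Answer: 21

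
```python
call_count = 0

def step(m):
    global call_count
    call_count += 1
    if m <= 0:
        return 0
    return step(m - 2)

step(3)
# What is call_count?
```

Linear recursion stepping by 2: 3 calls from m=3 down to ≤0.

Answer: 3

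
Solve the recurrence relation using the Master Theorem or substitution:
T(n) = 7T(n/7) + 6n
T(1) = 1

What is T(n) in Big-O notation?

By Master Theorem: a=7, b=7, f(n)=6n. Since log_7(7) = 1 and f(n) = Θ(n^1), Case 2 applies. T(n) = O(n log n).

Answer: O(n log n)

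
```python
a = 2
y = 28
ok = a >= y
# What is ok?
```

Trace:
`a = 2` → a = 2
`y = 28` → y = 28
`ok = a >= y` → ok = False
So ok = False

Answer: False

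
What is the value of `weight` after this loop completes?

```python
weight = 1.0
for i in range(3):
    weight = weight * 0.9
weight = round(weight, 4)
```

Exponential decay: 1.0 * 0.9^3
`weight` takes the values: 1.0 → 0.9 → 0.81 → 0.729

Answer: 0.729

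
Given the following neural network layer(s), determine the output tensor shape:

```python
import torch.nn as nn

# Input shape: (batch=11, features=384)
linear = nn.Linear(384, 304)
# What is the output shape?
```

Input: (11, 384) -> Output: (11, 304)

Answer: (11, 304)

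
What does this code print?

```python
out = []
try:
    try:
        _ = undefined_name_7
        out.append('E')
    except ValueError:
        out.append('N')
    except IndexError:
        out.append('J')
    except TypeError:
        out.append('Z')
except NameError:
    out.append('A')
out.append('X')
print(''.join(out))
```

Execution trace: 'A' (outer except NameError) → 'X' (after the try/except). Output: AX

Answer: AX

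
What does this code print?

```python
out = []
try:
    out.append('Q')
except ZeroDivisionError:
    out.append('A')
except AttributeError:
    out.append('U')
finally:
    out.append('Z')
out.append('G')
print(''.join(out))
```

Execution trace: 'Q' (try body, no exception) → 'Z' (finally) → 'G' (after the try/except). Output: QZG

Answer: QZG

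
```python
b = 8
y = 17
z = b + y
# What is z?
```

Trace:
`b = 8` → b = 8
`y = 17` → y = 17
`z = b + y` → z = 25
So z = 25

Answer: 25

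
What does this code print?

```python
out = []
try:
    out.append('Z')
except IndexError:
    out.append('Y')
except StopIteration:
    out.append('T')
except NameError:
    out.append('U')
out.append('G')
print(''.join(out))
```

Execution trace: 'Z' (try body, no exception) → 'G' (after the try/except). Output: ZG

Answer: ZG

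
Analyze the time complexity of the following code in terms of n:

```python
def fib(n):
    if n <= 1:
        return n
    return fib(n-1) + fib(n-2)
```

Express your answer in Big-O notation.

This is Recursive Fibonacci (naive). Time complexity: O(2^n).

Answer: O(2^n)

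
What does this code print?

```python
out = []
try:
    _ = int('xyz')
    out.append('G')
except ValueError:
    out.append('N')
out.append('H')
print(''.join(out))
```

Execution trace: 'N' (except ValueError) → 'H' (after the try/except). Output: NH

Answer: NH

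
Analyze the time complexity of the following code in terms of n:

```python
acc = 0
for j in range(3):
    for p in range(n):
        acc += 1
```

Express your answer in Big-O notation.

Each loop level contributes: 1 × n. Multiplying the contributions gives O(n).

Answer: O(n)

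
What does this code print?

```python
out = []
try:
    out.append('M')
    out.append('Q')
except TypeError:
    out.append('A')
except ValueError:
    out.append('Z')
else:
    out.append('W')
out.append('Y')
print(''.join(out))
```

Execution trace: 'M' (try body) → 'Q' (try body, no exception) → 'W' (else) → 'Y' (after the try/except). Output: MQWY

Answer: MQWY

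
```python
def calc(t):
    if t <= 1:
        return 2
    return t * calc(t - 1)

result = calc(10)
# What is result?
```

calc(10) = 10 * 9 * 8 * 7 * 6 * 5 * 4 * 3 * 2 * 2 = 7257600

Answer: 7257600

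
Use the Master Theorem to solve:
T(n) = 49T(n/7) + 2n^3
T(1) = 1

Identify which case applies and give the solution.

a=49, b=7, f(n)=2n^3. log_7(49) = 2. Since c=3 > 2 and the regularity condition holds (49(n/7)^3 = (49/7^3)n^3 with 49/7^3 < 1), Case 3 applies: T(n) = Θ(f(n)) = O(n^3).

Answer: O(n^3) - Case 3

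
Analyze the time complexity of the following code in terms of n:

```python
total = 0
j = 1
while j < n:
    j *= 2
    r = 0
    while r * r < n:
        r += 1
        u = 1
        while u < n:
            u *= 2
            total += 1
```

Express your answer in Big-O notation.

Each loop level contributes: log n × √n × log n. Multiplying the contributions gives O(√n log² n).

Answer: O(√n log² n)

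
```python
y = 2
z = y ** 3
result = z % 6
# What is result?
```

Trace:
`y = 2` → y = 2
`z = y ** 3` → z = 8
`result = z % 6` → result = 2
So result = 2

Answer: 2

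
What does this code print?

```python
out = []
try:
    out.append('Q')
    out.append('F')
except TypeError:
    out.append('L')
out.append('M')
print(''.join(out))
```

Execution trace: 'Q' (try body) → 'F' (try body, no exception) → 'M' (after the try/except). Output: QFM

Answer: QFM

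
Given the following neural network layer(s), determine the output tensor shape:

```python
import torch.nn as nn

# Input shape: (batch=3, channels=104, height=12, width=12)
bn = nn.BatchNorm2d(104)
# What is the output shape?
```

Input: (3, 104, 12, 12) -> Output: (3, 104, 12, 12)

Answer: (3, 104, 12, 12)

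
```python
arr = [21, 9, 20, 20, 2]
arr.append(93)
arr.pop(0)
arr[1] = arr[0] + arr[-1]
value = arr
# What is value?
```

Trace:
`arr = [21, 9, 20, 20, 2]` → arr = [21, 9, 20, 20, 2]
`arr.append(93)` → arr = [21, 9, 20, 20, 2, 93]
`arr.pop(0)` → arr = [9, 20, 20, 2, 93]
`arr[1] = arr[0] + arr[-1]` → arr = [9, 102, 20, 2, 93]
`value = arr` → value = [9, 102, 20, 2, 93]
So value = [9, 102, 20, 2, 93]

Answer: [9, 102, 20, 2, 93]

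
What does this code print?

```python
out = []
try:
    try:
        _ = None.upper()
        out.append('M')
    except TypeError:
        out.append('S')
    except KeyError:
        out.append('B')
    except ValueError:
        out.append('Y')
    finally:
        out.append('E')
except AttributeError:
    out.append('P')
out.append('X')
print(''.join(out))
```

Execution trace: 'E' (finally) → 'P' (outer except AttributeError) → 'X' (after the try/except). Output: EPX

Answer: EPX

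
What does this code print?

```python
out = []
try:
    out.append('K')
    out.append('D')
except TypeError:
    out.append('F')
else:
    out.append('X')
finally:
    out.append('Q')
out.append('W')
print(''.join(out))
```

Execution trace: 'K' (try body) → 'D' (try body, no exception) → 'X' (else) → 'Q' (finally) → 'W' (after the try/except). Output: KDXQW

Answer: KDXQW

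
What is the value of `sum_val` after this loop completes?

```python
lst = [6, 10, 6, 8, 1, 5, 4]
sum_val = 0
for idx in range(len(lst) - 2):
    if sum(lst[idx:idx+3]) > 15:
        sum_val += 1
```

Count windows with sum > 15
`sum_val` takes the values: 0 → 1 → 2

Answer: 2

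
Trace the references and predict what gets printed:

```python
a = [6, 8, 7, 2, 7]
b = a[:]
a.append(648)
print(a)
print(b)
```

Key concept: slice [:] creates copy.
Step by step:
`a = [6, 8, 7, 2, 7]` → a = [6, 8, 7, 2, 7]
`b = a[:]` → b = [6, 8, 7, 2, 7]
`a.append(648)` → a = [6, 8, 7, 2, 7, 648]
`print(a)` → prints [6, 8, 7, 2, 7, 648]
`print(b)` → prints [6, 8, 7, 2, 7]

Answer:
[6, 8, 7, 2, 7, 648]
[6, 8, 7, 2, 7]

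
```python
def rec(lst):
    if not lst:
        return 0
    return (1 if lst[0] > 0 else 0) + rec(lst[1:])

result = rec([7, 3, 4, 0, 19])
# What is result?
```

Count of positive elements in [7, 3, 4, 0, 19] = 4

Answer: 4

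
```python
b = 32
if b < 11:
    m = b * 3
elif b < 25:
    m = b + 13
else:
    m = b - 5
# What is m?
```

Trace:
`b = 32` → b = 32
`if b < 11: ...` → b < 11 is False, b < 25 is False, take else branch → m = 27
So m = 27

Answer: 27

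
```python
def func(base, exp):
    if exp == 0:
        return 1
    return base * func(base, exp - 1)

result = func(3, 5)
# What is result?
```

func(3, 5) = 3 * 3 * 3 * 3 * 3 = 243

Answer: 243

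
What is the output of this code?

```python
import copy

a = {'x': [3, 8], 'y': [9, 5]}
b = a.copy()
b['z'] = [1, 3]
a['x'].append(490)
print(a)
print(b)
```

Key concept: shallow copy of dict with mutable values.
Step by step:
`a = {'x': [3, 8], 'y': [9, 5]}` → a = {'x': [3, 8], 'y': [9, 5]}
`b = a.copy()` → b = {'x': [3, 8], 'y': [9, 5]}
`b['z'] = [1, 3]` → b = {'x': [3, 8], 'y': [9, 5], 'z': [1, 3]}
`a['x'].append(490)` → a = {'x': [3, 8, 490], 'y': [9, 5]}; b = {'x': [3, 8, 490], 'y': [9, 5], 'z': [1, 3]}
`print(a)` → prints {'x': [3, 8, 490], 'y': [9, 5]}
`print(b)` → prints {'x': [3, 8, 490], 'y': [9, 5], 'z': [1, 3]}

Answer:
{'x': [3, 8, 490], 'y': [9, 5]}
{'x': [3, 8, 490], 'y': [9, 5], 'z': [1, 3]}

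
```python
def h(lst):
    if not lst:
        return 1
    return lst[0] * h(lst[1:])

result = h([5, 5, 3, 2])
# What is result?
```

Product over [5, 5, 3, 2] = 5 * 5 * 3 * 2 = 150

Answer: 150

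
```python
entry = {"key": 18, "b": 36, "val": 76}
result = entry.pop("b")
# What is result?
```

Trace:
`entry = {"key": 18, "b": 36, "val": 76}` → entry = {'key': 18, 'b': 36, 'val': 76}
`result = entry.pop("b")` → entry = {'key': 18, 'val': 76}; result = 36
So result = 36

Answer: 36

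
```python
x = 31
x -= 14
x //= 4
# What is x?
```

Trace:
`x = 31` → x = 31
`x -= 14` → x = 17
`x //= 4` → x = 4
So x = 4

Answer: 4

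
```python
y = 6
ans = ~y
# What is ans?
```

Trace:
`y = 6` → y = 6
`ans = ~y` → ans = -7
So ans = -7

Answer: -7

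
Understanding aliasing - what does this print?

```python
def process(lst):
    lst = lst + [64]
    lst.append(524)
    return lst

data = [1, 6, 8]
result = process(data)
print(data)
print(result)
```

Key concept: rebinding parameter vs mutation.
Step by step:
`data = [1, 6, 8]` → data = [1, 6, 8]
`result = process(data)` → result = [1, 6, 8, 64, 524]
`print(data)` → prints [1, 6, 8]
`print(result)` → prints [1, 6, 8, 64, 524]

Answer:
[1, 6, 8]
[1, 6, 8, 64, 524]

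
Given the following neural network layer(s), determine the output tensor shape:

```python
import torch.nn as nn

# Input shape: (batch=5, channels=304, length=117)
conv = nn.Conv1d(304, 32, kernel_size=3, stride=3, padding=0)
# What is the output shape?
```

Input: (5, 304, 117) -> Output: (5, 32, 39)

Answer: (5, 32, 39)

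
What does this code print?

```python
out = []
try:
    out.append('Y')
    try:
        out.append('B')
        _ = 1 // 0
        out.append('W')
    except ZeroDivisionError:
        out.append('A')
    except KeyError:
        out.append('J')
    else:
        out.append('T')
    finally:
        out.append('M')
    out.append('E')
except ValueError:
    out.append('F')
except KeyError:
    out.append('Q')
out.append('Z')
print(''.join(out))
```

Execution trace: 'Y' (try body) → 'B' (inner try body) → 'A' (inner except ZeroDivisionError) → 'M' (inner finally) → 'E' (try body, no exception) → 'Z' (after the try/except). Output: YBAMEZ

Answer: YBAMEZ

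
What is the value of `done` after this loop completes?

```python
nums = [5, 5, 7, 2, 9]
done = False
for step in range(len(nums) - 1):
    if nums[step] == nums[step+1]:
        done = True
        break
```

Check consecutive duplicates in [5, 5, 7, 2, 9]
`done` takes the values: False → True

Answer: True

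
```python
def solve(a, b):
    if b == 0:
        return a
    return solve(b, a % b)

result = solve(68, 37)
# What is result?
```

solve(68, 37) -> solve(37, 31) -> solve(31, 6) -> solve(6, 1) -> solve(1, 0) -> 1

Answer: 1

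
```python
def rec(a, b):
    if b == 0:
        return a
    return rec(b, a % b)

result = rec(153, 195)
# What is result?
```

rec(153, 195) -> rec(195, 153) -> rec(153, 42) -> rec(42, 27) -> rec(27, 15) -> rec(15, 12) -> rec(12, 3) -> rec(3, 0) -> 3

Answer: 3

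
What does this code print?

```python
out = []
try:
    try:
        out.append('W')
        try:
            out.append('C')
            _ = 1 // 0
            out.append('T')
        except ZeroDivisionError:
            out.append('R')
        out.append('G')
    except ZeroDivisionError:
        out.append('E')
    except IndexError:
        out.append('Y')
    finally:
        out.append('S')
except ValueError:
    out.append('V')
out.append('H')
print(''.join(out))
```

Execution trace: 'W' (try body) → 'C' (inner try body) → 'R' (inner except ZeroDivisionError) → 'G' (try body, no exception) → 'S' (finally) → 'H' (after the try/except). Output: WCRGSH

Answer: WCRGSH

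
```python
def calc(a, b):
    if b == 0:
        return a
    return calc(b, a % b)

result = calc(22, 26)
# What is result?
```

calc(22, 26) -> calc(26, 22) -> calc(22, 4) -> calc(4, 2) -> calc(2, 0) -> 2

Answer: 2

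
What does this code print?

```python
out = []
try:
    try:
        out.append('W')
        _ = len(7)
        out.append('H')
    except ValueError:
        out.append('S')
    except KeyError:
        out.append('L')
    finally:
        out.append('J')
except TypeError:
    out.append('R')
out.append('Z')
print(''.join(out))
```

Execution trace: 'W' (inner try body) → 'J' (inner finally) → 'R' (outer except TypeError) → 'Z' (after the try/except). Output: WJRZ

Answer: WJRZ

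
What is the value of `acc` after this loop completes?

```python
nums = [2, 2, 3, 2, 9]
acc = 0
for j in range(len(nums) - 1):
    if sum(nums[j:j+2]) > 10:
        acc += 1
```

Count windows with sum > 10
`acc` takes the values: 0 → 1

Answer: 1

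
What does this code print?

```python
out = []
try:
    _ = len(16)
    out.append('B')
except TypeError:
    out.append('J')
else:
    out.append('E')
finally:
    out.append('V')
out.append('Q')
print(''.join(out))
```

Execution trace: 'J' (except TypeError) → 'V' (finally) → 'Q' (after the try/except). Output: JVQ

Answer: JVQ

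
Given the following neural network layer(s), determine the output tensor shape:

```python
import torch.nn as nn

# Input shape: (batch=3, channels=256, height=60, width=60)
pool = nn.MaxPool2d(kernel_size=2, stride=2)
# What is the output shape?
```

Input: (3, 256, 60, 60) -> Output: (3, 256, 30, 30)

Answer: (3, 256, 30, 30)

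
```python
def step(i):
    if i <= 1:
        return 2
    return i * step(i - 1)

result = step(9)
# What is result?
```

step(9) = 9 * 8 * 7 * 6 * 5 * 4 * 3 * 2 * 2 = 725760

Answer: 725760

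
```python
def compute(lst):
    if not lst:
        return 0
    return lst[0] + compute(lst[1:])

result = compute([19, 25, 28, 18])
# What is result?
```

19 + 25 + 28 + 18 + 0 = 90

Answer: 90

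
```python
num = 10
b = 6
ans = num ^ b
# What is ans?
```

Trace:
`num = 10` → num = 10
`b = 6` → b = 6
`ans = num ^ b` → ans = 12
So ans = 12

Answer: 12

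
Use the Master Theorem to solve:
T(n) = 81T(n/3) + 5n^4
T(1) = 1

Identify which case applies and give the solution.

a=81, b=3, f(n)=5n^4. log_3(81) = 4. Since c=4 = 4, Case 2 applies: T(n) = Θ(n^log_b(a) · log n) = O(n^4 log n).

Answer: O(n^4 log n) - Case 2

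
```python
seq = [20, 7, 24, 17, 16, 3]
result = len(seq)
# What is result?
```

Trace:
`seq = [20, 7, 24, 17, 16, 3]` → seq = [20, 7, 24, 17, 16, 3]
`result = len(seq)` → result = 6
So result = 6

Answer: 6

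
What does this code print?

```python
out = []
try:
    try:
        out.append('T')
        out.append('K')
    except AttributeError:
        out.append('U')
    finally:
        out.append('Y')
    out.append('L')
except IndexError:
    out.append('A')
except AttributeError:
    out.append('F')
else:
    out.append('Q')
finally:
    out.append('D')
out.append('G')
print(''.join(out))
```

Execution trace: 'T' (inner try body) → 'K' (inner try body, no exception) → 'Y' (inner finally) → 'L' (try body, no exception) → 'Q' (else) → 'D' (finally) → 'G' (after the try/except). Output: TKYLQDG

Answer: TKYLQDG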